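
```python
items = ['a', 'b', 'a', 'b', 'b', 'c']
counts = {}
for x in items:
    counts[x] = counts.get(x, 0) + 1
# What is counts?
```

Initial: counts = {}, items = ['a', 'b', 'a', 'b', 'b', 'c']
See 'a': counts = {'a': 1}
See 'b': counts = {'a': 1, 'b': 1}
See 'a': counts = {'a': 2, 'b': 1}
See 'b': counts = {'a': 2, 'b': 2}
See 'b': counts = {'a': 2, 'b': 3}
See 'c': counts = {'a': 2, 'b': 3, 'c': 1}

{'a': 2, 'b': 3, 'c': 1}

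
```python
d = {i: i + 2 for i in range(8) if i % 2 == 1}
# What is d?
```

{1: 3, 3: 5, 5: 7, 7: 9}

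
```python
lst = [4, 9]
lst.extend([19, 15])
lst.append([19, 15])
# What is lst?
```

After line 1: lst = [4, 9]
After line 2 (extend unpacks [19, 15]): lst = [4, 9, 19, 15]
After line 3 (append adds [19, 15] as single element): lst = [4, 9, 19, 15, [19, 15]]

[4, 9, 19, 15, [19, 15]]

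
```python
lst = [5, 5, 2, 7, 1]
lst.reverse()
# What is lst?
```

[1, 7, 2, 5, 5]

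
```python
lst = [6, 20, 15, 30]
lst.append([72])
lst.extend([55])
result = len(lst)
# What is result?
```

After line 1: lst = [6, 20, 15, 30]
After line 2 (append adds [72] as single element): lst = [6, 20, 15, 30, [72]]
After line 3 (extend unpacks [55], adds 55): lst = [6, 20, 15, 30, [72], 55]
After line 4: result = len(lst) = 6

6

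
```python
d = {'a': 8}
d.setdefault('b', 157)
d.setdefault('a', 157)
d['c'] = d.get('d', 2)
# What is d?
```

After line 1: d = {'a': 8}
After line 2 (setdefault adds 'b'=157): d = {'a': 8, 'b': 157}
After line 3 (setdefault 'a' no-op, already exists): d = {'a': 8, 'b': 157}
After line 4 (get('d', 2) returns default since 'd' not in d): d = {'a': 8, 'b': 157, 'c': 2}

{'a': 8, 'b': 157, 'c': 2}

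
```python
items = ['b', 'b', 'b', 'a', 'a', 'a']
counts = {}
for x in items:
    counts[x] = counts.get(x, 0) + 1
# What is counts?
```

Initial: counts = {}, items = ['b', 'b', 'b', 'a', 'a', 'a']
See 'b': counts = {'b': 1}
See 'b': counts = {'b': 2}
See 'b': counts = {'b': 3}
See 'a': counts = {'b': 3, 'a': 1}
See 'a': counts = {'b': 3, 'a': 2}
See 'a': counts = {'b': 3, 'a': 3}

{'b': 3, 'a': 3}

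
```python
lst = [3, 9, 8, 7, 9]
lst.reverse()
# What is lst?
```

[9, 7, 8, 9, 3]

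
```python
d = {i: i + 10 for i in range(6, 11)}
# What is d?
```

{6: 16, 7: 17, 8: 18, 9: 19, 10: 20}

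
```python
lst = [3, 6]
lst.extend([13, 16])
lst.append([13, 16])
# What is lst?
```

After line 1: lst = [3, 6]
After line 2 (extend unpacks [13, 16]): lst = [3, 6, 13, 16]
After line 3 (append adds [13, 16] as single element): lst = [3, 6, 13, 16, [13, 16]]

[3, 6, 13, 16, [13, 16]]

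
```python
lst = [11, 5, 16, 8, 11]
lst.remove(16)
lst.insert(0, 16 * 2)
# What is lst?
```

After line 1: lst = [11, 5, 16, 8, 11]
After line 2 (remove first 16): lst = [11, 5, 8, 11]
After line 3 (insert 32 at index 0): lst = [32, 11, 5, 8, 11]

[32, 11, 5, 8, 11]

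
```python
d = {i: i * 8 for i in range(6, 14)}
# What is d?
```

{6: 48, 7: 56, 8: 64, 9: 72, 10: 80, 11: 88, 12: 96, 13: 104}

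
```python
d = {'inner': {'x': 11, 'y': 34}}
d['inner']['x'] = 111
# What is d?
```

After line 1: d = {'inner': {'x': 11, 'y': 34}}
After line 2 (inner x overwritten): d = {'inner': {'x': 111, 'y': 34}}

{'inner': {'x': 111, 'y': 34}}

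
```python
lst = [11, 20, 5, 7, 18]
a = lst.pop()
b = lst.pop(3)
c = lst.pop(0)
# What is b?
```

After line 1: lst = [11, 20, 5, 7, 18]
After line 2 (pop() -> a = 18): lst = [11, 20, 5, 7]
After line 3 (pop(3) -> b = 7): lst = [11, 20, 5]
After line 4 (pop(0) -> c = 11): lst = [20, 5]

7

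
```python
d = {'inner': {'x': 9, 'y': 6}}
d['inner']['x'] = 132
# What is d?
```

After line 1: d = {'inner': {'x': 9, 'y': 6}}
After line 2 (inner x overwritten): d = {'inner': {'x': 132, 'y': 6}}

{'inner': {'x': 132, 'y': 6}}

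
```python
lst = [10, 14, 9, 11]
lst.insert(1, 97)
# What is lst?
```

[10, 97, 14, 9, 11]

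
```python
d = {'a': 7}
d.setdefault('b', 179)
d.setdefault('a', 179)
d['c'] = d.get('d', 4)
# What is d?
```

After line 1: d = {'a': 7}
After line 2 (setdefault adds 'b'=179): d = {'a': 7, 'b': 179}
After line 3 (setdefault 'a' no-op, already exists): d = {'a': 7, 'b': 179}
After line 4 (get('d', 4) returns default since 'd' not in d): d = {'a': 7, 'b': 179, 'c': 4}

{'a': 7, 'b': 179, 'c': 4}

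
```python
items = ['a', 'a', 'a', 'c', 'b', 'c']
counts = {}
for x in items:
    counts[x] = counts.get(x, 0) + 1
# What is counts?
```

Initial: counts = {}, items = ['a', 'a', 'a', 'c', 'b', 'c']
See 'a': counts = {'a': 1}
See 'a': counts = {'a': 2}
See 'a': counts = {'a': 3}
See 'c': counts = {'a': 3, 'c': 1}
See 'b': counts = {'a': 3, 'c': 1, 'b': 1}
See 'c': counts = {'a': 3, 'c': 2, 'b': 1}

{'a': 3, 'c': 2, 'b': 1}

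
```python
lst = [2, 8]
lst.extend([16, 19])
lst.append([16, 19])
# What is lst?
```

After line 1: lst = [2, 8]
After line 2 (extend unpacks [16, 19]): lst = [2, 8, 16, 19]
After line 3 (append adds [16, 19] as single element): lst = [2, 8, 16, 19, [16, 19]]

[2, 8, 16, 19, [16, 19]]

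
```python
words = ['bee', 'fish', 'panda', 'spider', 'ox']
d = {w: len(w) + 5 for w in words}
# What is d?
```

{'bee': 8, 'fish': 9, 'panda': 10, 'spider': 11, 'ox': 7}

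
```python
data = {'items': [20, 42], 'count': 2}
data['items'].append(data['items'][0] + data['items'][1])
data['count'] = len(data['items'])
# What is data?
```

After line 1: data = {'items': [20, 42], 'count': 2}
After line 2 (append 20 + 42 = 62): data = {'items': [20, 42, 62], 'count': 2}
After line 3 (count = len(items) = 3): data = {'items': [20, 42, 62], 'count': 3}

{'items': [20, 42, 62], 'count': 3}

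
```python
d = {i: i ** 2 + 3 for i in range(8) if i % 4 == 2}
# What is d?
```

{2: 7, 6: 39}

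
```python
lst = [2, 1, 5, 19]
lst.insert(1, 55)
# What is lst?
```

[2, 55, 1, 5, 19]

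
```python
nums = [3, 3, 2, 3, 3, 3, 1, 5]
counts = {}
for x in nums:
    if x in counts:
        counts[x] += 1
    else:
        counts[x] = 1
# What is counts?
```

Initial: counts = {}, nums = [3, 3, 2, 3, 3, 3, 1, 5]
See 3: counts = {3: 1}
See 3: counts = {3: 2}
See 2: counts = {3: 2, 2: 1}
See 3: counts = {3: 3, 2: 1}
See 3: counts = {3: 4, 2: 1}
See 3: counts = {3: 5, 2: 1}
See 1: counts = {3: 5, 2: 1, 1: 1}
See 5: counts = {3: 5, 2: 1, 1: 1, 5: 1}

{3: 5, 2: 1, 1: 1, 5: 1}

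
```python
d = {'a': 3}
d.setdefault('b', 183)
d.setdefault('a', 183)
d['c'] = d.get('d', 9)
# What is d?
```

After line 1: d = {'a': 3}
After line 2 (setdefault adds 'b'=183): d = {'a': 3, 'b': 183}
After line 3 (setdefault 'a' no-op, already exists): d = {'a': 3, 'b': 183}
After line 4 (get('d', 9) returns default since 'd' not in d): d = {'a': 3, 'b': 183, 'c': 9}

{'a': 3, 'b': 183, 'c': 9}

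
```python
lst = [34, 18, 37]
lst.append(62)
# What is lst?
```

[34, 18, 37, 62]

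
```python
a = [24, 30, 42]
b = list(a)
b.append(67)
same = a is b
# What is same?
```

After line 1: a = [24, 30, 42]
After line 2 (b = list(a) is a shallow copy, new object): a = [24, 30, 42], b = [24, 30, 42]
After line 3 (append only mutates b): a = [24, 30, 42], b = [24, 30, 42, 67]
After line 4 (same = a is b; different objects -> False): same = False

False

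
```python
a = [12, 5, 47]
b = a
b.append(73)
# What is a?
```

After line 1: a = [12, 5, 47]
After line 2 (b = a is an alias, same object): a = [12, 5, 47], b = [12, 5, 47]
After line 3 (b.append mutates the shared list): a = [12, 5, 47, 73], b = [12, 5, 47, 73]

[12, 5, 47, 73]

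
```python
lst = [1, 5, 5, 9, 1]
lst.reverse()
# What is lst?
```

[1, 9, 5, 5, 1]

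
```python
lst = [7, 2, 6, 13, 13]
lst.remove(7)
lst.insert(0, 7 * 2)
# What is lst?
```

After line 1: lst = [7, 2, 6, 13, 13]
After line 2 (remove first 7): lst = [2, 6, 13, 13]
After line 3 (insert 14 at index 0): lst = [14, 2, 6, 13, 13]

[14, 2, 6, 13, 13]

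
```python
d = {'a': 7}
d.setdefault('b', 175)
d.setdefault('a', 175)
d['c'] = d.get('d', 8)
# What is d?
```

After line 1: d = {'a': 7}
After line 2 (setdefault adds 'b'=175): d = {'a': 7, 'b': 175}
After line 3 (setdefault 'a' no-op, already exists): d = {'a': 7, 'b': 175}
After line 4 (get('d', 8) returns default since 'd' not in d): d = {'a': 7, 'b': 175, 'c': 8}

{'a': 7, 'b': 175, 'c': 8}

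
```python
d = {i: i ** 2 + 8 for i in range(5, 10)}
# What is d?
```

{5: 33, 6: 44, 7: 57, 8: 72, 9: 89}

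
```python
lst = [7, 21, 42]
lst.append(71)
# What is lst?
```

[7, 21, 42, 71]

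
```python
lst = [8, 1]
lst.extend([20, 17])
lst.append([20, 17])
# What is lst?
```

After line 1: lst = [8, 1]
After line 2 (extend unpacks [20, 17]): lst = [8, 1, 20, 17]
After line 3 (append adds [20, 17] as single element): lst = [8, 1, 20, 17, [20, 17]]

[8, 1, 20, 17, [20, 17]]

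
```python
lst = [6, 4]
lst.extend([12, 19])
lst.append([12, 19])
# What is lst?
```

After line 1: lst = [6, 4]
After line 2 (extend unpacks [12, 19]): lst = [6, 4, 12, 19]
After line 3 (append adds [12, 19] as single element): lst = [6, 4, 12, 19, [12, 19]]

[6, 4, 12, 19, [12, 19]]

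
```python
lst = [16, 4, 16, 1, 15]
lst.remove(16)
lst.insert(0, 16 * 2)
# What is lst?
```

After line 1: lst = [16, 4, 16, 1, 15]
After line 2 (remove first 16): lst = [4, 16, 1, 15]
After line 3 (insert 32 at index 0): lst = [32, 4, 16, 1, 15]

[32, 4, 16, 1, 15]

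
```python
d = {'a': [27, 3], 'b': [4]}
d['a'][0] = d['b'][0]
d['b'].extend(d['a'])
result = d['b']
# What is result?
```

After line 1: d = {'a': [27, 3], 'b': [4]}
After line 2 (a[0] = b[0] = 4): d = {'a': [4, 3], 'b': [4]}
After line 3 (b.extend(a) appends [4, 3]): d = {'a': [4, 3], 'b': [4, 4, 3]}
After line 4: result = d['b'] = [4, 4, 3]

[4, 4, 3]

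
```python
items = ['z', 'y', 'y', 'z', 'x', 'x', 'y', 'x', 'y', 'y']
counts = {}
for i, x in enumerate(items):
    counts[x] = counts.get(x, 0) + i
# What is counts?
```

Initial: counts = {}, items = ['z', 'y', 'y', 'z', 'x', 'x', 'y', 'x', 'y', 'y']
i=0, x='z': counts = {'z': 0}
i=1, x='y': counts = {'z': 0, 'y': 1}
i=2, x='y': counts = {'z': 0, 'y': 3}
i=3, x='z': counts = {'z': 3, 'y': 3}
i=4, x='x': counts = {'z': 3, 'y': 3, 'x': 4}
i=5, x='x': counts = {'z': 3, 'y': 3, 'x': 9}
i=6, x='y': counts = {'z': 3, 'y': 9, 'x': 9}
i=7, x='x': counts = {'z': 3, 'y': 9, 'x': 16}
i=8, x='y': counts = {'z': 3, 'y': 17, 'x': 16}
i=9, x='y': counts = {'z': 3, 'y': 26, 'x': 16}

{'z': 3, 'y': 26, 'x': 16}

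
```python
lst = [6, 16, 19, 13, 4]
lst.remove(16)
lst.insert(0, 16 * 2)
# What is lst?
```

After line 1: lst = [6, 16, 19, 13, 4]
After line 2 (remove first 16): lst = [6, 19, 13, 4]
After line 3 (insert 32 at index 0): lst = [32, 6, 19, 13, 4]

[32, 6, 19, 13, 4]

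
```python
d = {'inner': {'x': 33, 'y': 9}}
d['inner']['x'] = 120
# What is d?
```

After line 1: d = {'inner': {'x': 33, 'y': 9}}
After line 2 (inner x overwritten): d = {'inner': {'x': 120, 'y': 9}}

{'inner': {'x': 120, 'y': 9}}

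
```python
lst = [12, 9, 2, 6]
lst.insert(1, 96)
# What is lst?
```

[12, 96, 9, 2, 6]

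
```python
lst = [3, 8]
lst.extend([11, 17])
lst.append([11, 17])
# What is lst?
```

After line 1: lst = [3, 8]
After line 2 (extend unpacks [11, 17]): lst = [3, 8, 11, 17]
After line 3 (append adds [11, 17] as single element): lst = [3, 8, 11, 17, [11, 17]]

[3, 8, 11, 17, [11, 17]]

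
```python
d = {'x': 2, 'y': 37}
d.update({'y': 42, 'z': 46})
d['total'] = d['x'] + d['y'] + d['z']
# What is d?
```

After line 1: d = {'x': 2, 'y': 37}
After line 2 (y overwritten, z added): d = {'x': 2, 'y': 42, 'z': 46}
After line 3 (total = 2 + 42 + 46 = 90): d = {'x': 2, 'y': 42, 'z': 46, 'total': 90}

{'x': 2, 'y': 42, 'z': 46, 'total': 90}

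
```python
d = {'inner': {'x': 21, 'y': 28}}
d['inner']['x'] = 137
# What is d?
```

After line 1: d = {'inner': {'x': 21, 'y': 28}}
After line 2 (inner x overwritten): d = {'inner': {'x': 137, 'y': 28}}

{'inner': {'x': 137, 'y': 28}}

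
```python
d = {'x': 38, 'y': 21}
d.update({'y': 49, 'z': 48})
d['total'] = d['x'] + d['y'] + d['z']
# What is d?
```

After line 1: d = {'x': 38, 'y': 21}
After line 2 (y overwritten, z added): d = {'x': 38, 'y': 49, 'z': 48}
After line 3 (total = 38 + 49 + 48 = 135): d = {'x': 38, 'y': 49, 'z': 48, 'total': 135}

{'x': 38, 'y': 49, 'z': 48, 'total': 135}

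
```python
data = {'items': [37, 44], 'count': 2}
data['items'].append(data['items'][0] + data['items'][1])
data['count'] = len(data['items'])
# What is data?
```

After line 1: data = {'items': [37, 44], 'count': 2}
After line 2 (append 37 + 44 = 81): data = {'items': [37, 44, 81], 'count': 2}
After line 3 (count = len(items) = 3): data = {'items': [37, 44, 81], 'count': 3}

{'items': [37, 44, 81], 'count': 3}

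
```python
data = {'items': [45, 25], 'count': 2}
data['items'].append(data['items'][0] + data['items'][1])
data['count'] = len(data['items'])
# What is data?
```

After line 1: data = {'items': [45, 25], 'count': 2}
After line 2 (append 45 + 25 = 70): data = {'items': [45, 25, 70], 'count': 2}
After line 3 (count = len(items) = 3): data = {'items': [45, 25, 70], 'count': 3}

{'items': [45, 25, 70], 'count': 3}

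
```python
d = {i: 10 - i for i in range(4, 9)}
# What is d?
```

{4: 6, 5: 5, 6: 4, 7: 3, 8: 2}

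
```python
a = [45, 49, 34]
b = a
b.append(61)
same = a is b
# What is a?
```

After line 1: a = [45, 49, 34]
After line 2 (b = a is an alias, same object): a = [45, 49, 34], b = [45, 49, 34]
After line 3 (b.append mutates the shared list): a = [45, 49, 34, 61], b = [45, 49, 34, 61]
After line 4 (same = a is b; same object -> True): same = True

[45, 49, 34, 61]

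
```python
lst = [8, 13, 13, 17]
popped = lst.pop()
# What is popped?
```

17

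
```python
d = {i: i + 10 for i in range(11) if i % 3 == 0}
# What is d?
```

{0: 10, 3: 13, 6: 16, 9: 19}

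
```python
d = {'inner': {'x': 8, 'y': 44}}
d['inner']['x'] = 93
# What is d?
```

After line 1: d = {'inner': {'x': 8, 'y': 44}}
After line 2 (inner x overwritten): d = {'inner': {'x': 93, 'y': 44}}

{'inner': {'x': 93, 'y': 44}}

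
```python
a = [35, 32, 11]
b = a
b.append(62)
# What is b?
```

After line 1: a = [35, 32, 11]
After line 2 (b = a is an alias, same object): a = [35, 32, 11], b = [35, 32, 11]
After line 3 (b.append mutates the shared list): a = [35, 32, 11, 62], b = [35, 32, 11, 62]

[35, 32, 11, 62]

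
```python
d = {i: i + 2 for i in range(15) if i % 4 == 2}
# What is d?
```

{2: 4, 6: 8, 10: 12, 14: 16}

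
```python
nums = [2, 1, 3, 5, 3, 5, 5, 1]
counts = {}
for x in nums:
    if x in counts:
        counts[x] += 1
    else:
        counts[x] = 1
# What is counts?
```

Initial: counts = {}, nums = [2, 1, 3, 5, 3, 5, 5, 1]
See 2: counts = {2: 1}
See 1: counts = {2: 1, 1: 1}
See 3: counts = {2: 1, 1: 1, 3: 1}
See 5: counts = {2: 1, 1: 1, 3: 1, 5: 1}
See 3: counts = {2: 1, 1: 1, 3: 2, 5: 1}
See 5: counts = {2: 1, 1: 1, 3: 2, 5: 2}
See 5: counts = {2: 1, 1: 1, 3: 2, 5: 3}
See 1: counts = {2: 1, 1: 2, 3: 2, 5: 3}

{2: 1, 1: 2, 3: 2, 5: 3}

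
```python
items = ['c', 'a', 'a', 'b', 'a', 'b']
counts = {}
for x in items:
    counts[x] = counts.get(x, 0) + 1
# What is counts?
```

Initial: counts = {}, items = ['c', 'a', 'a', 'b', 'a', 'b']
See 'c': counts = {'c': 1}
See 'a': counts = {'c': 1, 'a': 1}
See 'a': counts = {'c': 1, 'a': 2}
See 'b': counts = {'c': 1, 'a': 2, 'b': 1}
See 'a': counts = {'c': 1, 'a': 3, 'b': 1}
See 'b': counts = {'c': 1, 'a': 3, 'b': 2}

{'c': 1, 'a': 3, 'b': 2}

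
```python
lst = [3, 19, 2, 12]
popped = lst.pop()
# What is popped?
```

12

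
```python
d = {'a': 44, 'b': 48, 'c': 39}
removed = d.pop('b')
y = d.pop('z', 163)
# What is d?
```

After line 1: d = {'a': 44, 'b': 48, 'c': 39}
After line 2 (pop 'b' returns 48): d = {'a': 44, 'c': 39}, removed = 48
After line 3 (pop 'z' missing, returns default 163): d = {'a': 44, 'c': 39}, y = 163

{'a': 44, 'c': 39}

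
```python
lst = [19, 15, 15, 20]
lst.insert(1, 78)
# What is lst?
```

[19, 78, 15, 15, 20]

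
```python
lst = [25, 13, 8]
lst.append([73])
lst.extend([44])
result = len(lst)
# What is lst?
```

After line 1: lst = [25, 13, 8]
After line 2 (append adds [73] as single element): lst = [25, 13, 8, [73]]
After line 3 (extend unpacks [44], adds 44): lst = [25, 13, 8, [73], 44]
After line 4: result = len(lst) = 5

[25, 13, 8, [73], 44]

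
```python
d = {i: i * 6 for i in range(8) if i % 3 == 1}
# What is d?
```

{1: 6, 4: 24, 7: 42}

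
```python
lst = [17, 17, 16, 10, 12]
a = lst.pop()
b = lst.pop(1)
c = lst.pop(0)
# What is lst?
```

After line 1: lst = [17, 17, 16, 10, 12]
After line 2 (pop() -> a = 12): lst = [17, 17, 16, 10]
After line 3 (pop(1) -> b = 17): lst = [17, 16, 10]
After line 4 (pop(0) -> c = 17): lst = [16, 10]

[16, 10]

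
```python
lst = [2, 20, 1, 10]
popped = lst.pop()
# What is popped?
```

10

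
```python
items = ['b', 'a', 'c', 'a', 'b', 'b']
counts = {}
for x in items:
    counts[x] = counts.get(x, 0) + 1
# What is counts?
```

Initial: counts = {}, items = ['b', 'a', 'c', 'a', 'b', 'b']
See 'b': counts = {'b': 1}
See 'a': counts = {'b': 1, 'a': 1}
See 'c': counts = {'b': 1, 'a': 1, 'c': 1}
See 'a': counts = {'b': 1, 'a': 2, 'c': 1}
See 'b': counts = {'b': 2, 'a': 2, 'c': 1}
See 'b': counts = {'b': 3, 'a': 2, 'c': 1}

{'b': 3, 'a': 2, 'c': 1}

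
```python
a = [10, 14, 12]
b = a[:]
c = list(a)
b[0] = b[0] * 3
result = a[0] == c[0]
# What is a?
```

After line 1: a = [10, 14, 12]
After line 2 (b = a[:], copy): a = [10, 14, 12], b = [10, 14, 12]
After line 3 (c = list(a) is a copy, new object): c = [10, 14, 12]
After line 4 (b[0] = 10 * 3 = 30; only b mutates (copy)): a = [10, 14, 12], b = [30, 14, 12], c = [10, 14, 12]
After line 5 (a[0] = 10, c[0] = 10; result = True)

[10, 14, 12]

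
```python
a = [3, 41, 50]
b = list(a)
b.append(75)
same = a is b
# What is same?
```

After line 1: a = [3, 41, 50]
After line 2 (b = list(a) is a shallow copy, new object): a = [3, 41, 50], b = [3, 41, 50]
After line 3 (append only mutates b): a = [3, 41, 50], b = [3, 41, 50, 75]
After line 4 (same = a is b; different objects -> False): same = False

False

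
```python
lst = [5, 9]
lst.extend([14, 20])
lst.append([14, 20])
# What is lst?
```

After line 1: lst = [5, 9]
After line 2 (extend unpacks [14, 20]): lst = [5, 9, 14, 20]
After line 3 (append adds [14, 20] as single element): lst = [5, 9, 14, 20, [14, 20]]

[5, 9, 14, 20, [14, 20]]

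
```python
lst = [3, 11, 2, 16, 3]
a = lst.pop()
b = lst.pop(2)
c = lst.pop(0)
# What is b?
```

After line 1: lst = [3, 11, 2, 16, 3]
After line 2 (pop() -> a = 3): lst = [3, 11, 2, 16]
After line 3 (pop(2) -> b = 2): lst = [3, 11, 16]
After line 4 (pop(0) -> c = 3): lst = [11, 16]

2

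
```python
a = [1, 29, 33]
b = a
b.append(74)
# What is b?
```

After line 1: a = [1, 29, 33]
After line 2 (b = a is an alias, same object): a = [1, 29, 33], b = [1, 29, 33]
After line 3 (b.append mutates the shared list): a = [1, 29, 33, 74], b = [1, 29, 33, 74]

[1, 29, 33, 74]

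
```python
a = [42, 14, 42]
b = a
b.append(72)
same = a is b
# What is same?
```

After line 1: a = [42, 14, 42]
After line 2 (b = a is an alias, same object): a = [42, 14, 42], b = [42, 14, 42]
After line 3 (b.append mutates the shared list): a = [42, 14, 42, 72], b = [42, 14, 42, 72]
After line 4 (same = a is b; same object -> True): same = True

True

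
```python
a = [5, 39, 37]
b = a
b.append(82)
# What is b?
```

After line 1: a = [5, 39, 37]
After line 2 (b = a is an alias, same object): a = [5, 39, 37], b = [5, 39, 37]
After line 3 (b.append mutates the shared list): a = [5, 39, 37, 82], b = [5, 39, 37, 82]

[5, 39, 37, 82]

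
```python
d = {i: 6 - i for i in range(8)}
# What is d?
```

{0: 6, 1: 5, 2: 4, 3: 3, 4: 2, 5: 1, 6: 0, 7: -1}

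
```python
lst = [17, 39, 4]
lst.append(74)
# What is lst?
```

[17, 39, 4, 74]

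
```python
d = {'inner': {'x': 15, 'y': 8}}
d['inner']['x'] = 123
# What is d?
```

After line 1: d = {'inner': {'x': 15, 'y': 8}}
After line 2 (inner x overwritten): d = {'inner': {'x': 123, 'y': 8}}

{'inner': {'x': 123, 'y': 8}}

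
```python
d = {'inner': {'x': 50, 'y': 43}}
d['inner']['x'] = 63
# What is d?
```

After line 1: d = {'inner': {'x': 50, 'y': 43}}
After line 2 (inner x overwritten): d = {'inner': {'x': 63, 'y': 43}}

{'inner': {'x': 63, 'y': 43}}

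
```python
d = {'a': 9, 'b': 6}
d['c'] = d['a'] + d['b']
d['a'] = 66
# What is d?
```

After line 1: d = {'a': 9, 'b': 6}
After line 2 (d['c'] = 9 + 6): d = {'a': 9, 'b': 6, 'c': 15}
After line 3: d = {'a': 66, 'b': 6, 'c': 15}

{'a': 66, 'b': 6, 'c': 15}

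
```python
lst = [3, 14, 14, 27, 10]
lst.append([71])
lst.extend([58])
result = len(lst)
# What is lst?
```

After line 1: lst = [3, 14, 14, 27, 10]
After line 2 (append adds [71] as single element): lst = [3, 14, 14, 27, 10, [71]]
After line 3 (extend unpacks [58], adds 58): lst = [3, 14, 14, 27, 10, [71], 58]
After line 4: result = len(lst) = 7

[3, 14, 14, 27, 10, [71], 58]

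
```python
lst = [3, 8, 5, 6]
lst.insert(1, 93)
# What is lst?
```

[3, 93, 8, 5, 6]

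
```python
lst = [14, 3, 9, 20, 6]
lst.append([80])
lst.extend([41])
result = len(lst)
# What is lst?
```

After line 1: lst = [14, 3, 9, 20, 6]
After line 2 (append adds [80] as single element): lst = [14, 3, 9, 20, 6, [80]]
After line 3 (extend unpacks [41], adds 41): lst = [14, 3, 9, 20, 6, [80], 41]
After line 4: result = len(lst) = 7

[14, 3, 9, 20, 6, [80], 41]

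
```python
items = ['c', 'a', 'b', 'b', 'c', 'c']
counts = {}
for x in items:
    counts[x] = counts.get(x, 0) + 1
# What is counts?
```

Initial: counts = {}, items = ['c', 'a', 'b', 'b', 'c', 'c']
See 'c': counts = {'c': 1}
See 'a': counts = {'c': 1, 'a': 1}
See 'b': counts = {'c': 1, 'a': 1, 'b': 1}
See 'b': counts = {'c': 1, 'a': 1, 'b': 2}
See 'c': counts = {'c': 2, 'a': 1, 'b': 2}
See 'c': counts = {'c': 3, 'a': 1, 'b': 2}

{'c': 3, 'a': 1, 'b': 2}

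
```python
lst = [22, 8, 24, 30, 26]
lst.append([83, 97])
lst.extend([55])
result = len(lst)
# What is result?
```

After line 1: lst = [22, 8, 24, 30, 26]
After line 2 (append adds [83, 97] as single element): lst = [22, 8, 24, 30, 26, [83, 97]]
After line 3 (extend unpacks [55], adds 55): lst = [22, 8, 24, 30, 26, [83, 97], 55]
After line 4: result = len(lst) = 7

7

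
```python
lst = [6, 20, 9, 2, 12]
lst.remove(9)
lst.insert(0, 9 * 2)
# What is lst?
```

After line 1: lst = [6, 20, 9, 2, 12]
After line 2 (remove first 9): lst = [6, 20, 2, 12]
After line 3 (insert 18 at index 0): lst = [18, 6, 20, 2, 12]

[18, 6, 20, 2, 12]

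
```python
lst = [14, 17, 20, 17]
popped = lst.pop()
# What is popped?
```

17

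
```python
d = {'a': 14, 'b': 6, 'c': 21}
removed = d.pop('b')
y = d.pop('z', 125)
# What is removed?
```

After line 1: d = {'a': 14, 'b': 6, 'c': 21}
After line 2 (pop 'b' returns 6): d = {'a': 14, 'c': 21}, removed = 6
After line 3 (pop 'z' missing, returns default 125): d = {'a': 14, 'c': 21}, y = 125

6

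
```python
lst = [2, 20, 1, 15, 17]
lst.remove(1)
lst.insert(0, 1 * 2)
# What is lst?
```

After line 1: lst = [2, 20, 1, 15, 17]
After line 2 (remove first 1): lst = [2, 20, 15, 17]
After line 3 (insert 2 at index 0): lst = [2, 2, 20, 15, 17]

[2, 2, 20, 15, 17]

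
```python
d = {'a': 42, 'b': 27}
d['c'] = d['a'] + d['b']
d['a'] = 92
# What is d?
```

After line 1: d = {'a': 42, 'b': 27}
After line 2 (d['c'] = 42 + 27): d = {'a': 42, 'b': 27, 'c': 69}
After line 3: d = {'a': 92, 'b': 27, 'c': 69}

{'a': 92, 'b': 27, 'c': 69}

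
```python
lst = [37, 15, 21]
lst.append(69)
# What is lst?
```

[37, 15, 21, 69]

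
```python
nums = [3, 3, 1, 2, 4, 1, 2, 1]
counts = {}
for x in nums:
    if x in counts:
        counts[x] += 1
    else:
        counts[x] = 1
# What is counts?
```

Initial: counts = {}, nums = [3, 3, 1, 2, 4, 1, 2, 1]
See 3: counts = {3: 1}
See 3: counts = {3: 2}
See 1: counts = {3: 2, 1: 1}
See 2: counts = {3: 2, 1: 1, 2: 1}
See 4: counts = {3: 2, 1: 1, 2: 1, 4: 1}
See 1: counts = {3: 2, 1: 2, 2: 1, 4: 1}
See 2: counts = {3: 2, 1: 2, 2: 2, 4: 1}
See 1: counts = {3: 2, 1: 3, 2: 2, 4: 1}

{3: 2, 1: 3, 2: 2, 4: 1}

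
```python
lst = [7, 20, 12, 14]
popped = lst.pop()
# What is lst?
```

[7, 20, 12]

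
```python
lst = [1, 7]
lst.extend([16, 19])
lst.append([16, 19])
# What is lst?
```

After line 1: lst = [1, 7]
After line 2 (extend unpacks [16, 19]): lst = [1, 7, 16, 19]
After line 3 (append adds [16, 19] as single element): lst = [1, 7, 16, 19, [16, 19]]

[1, 7, 16, 19, [16, 19]]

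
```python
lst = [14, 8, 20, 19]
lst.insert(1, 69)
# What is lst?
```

[14, 69, 8, 20, 19]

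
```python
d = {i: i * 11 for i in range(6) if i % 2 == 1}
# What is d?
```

{1: 11, 3: 33, 5: 55}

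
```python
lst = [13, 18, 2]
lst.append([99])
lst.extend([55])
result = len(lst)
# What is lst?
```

After line 1: lst = [13, 18, 2]
After line 2 (append adds [99] as single element): lst = [13, 18, 2, [99]]
After line 3 (extend unpacks [55], adds 55): lst = [13, 18, 2, [99], 55]
After line 4: result = len(lst) = 5

[13, 18, 2, [99], 55]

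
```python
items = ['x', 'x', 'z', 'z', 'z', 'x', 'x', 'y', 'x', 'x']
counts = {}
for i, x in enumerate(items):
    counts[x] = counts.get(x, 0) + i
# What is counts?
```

Initial: counts = {}, items = ['x', 'x', 'z', 'z', 'z', 'x', 'x', 'y', 'x', 'x']
i=0, x='x': counts = {'x': 0}
i=1, x='x': counts = {'x': 1}
i=2, x='z': counts = {'x': 1, 'z': 2}
i=3, x='z': counts = {'x': 1, 'z': 5}
i=4, x='z': counts = {'x': 1, 'z': 9}
i=5, x='x': counts = {'x': 6, 'z': 9}
i=6, x='x': counts = {'x': 12, 'z': 9}
i=7, x='y': counts = {'x': 12, 'z': 9, 'y': 7}
i=8, x='x': counts = {'x': 20, 'z': 9, 'y': 7}
i=9, x='x': counts = {'x': 29, 'z': 9, 'y': 7}

{'x': 29, 'z': 9, 'y': 7}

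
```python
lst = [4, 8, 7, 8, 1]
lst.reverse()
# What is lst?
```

[1, 8, 7, 8, 4]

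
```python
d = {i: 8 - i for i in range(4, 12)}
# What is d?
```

{4: 4, 5: 3, 6: 2, 7: 1, 8: 0, 9: -1, 10: -2, 11: -3}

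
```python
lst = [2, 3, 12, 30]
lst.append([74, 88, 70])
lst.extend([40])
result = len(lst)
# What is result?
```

After line 1: lst = [2, 3, 12, 30]
After line 2 (append adds [74, 88, 70] as single element): lst = [2, 3, 12, 30, [74, 88, 70]]
After line 3 (extend unpacks [40], adds 40): lst = [2, 3, 12, 30, [74, 88, 70], 40]
After line 4: result = len(lst) = 6

6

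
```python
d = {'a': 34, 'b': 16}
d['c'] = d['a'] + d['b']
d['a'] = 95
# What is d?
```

After line 1: d = {'a': 34, 'b': 16}
After line 2 (d['c'] = 34 + 16): d = {'a': 34, 'b': 16, 'c': 50}
After line 3: d = {'a': 95, 'b': 16, 'c': 50}

{'a': 95, 'b': 16, 'c': 50}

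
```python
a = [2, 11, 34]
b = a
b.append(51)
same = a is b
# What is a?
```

After line 1: a = [2, 11, 34]
After line 2 (b = a is an alias, same object): a = [2, 11, 34], b = [2, 11, 34]
After line 3 (b.append mutates the shared list): a = [2, 11, 34, 51], b = [2, 11, 34, 51]
After line 4 (same = a is b; same object -> True): same = True

[2, 11, 34, 51]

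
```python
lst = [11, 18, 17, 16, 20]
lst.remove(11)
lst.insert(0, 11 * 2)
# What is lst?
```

After line 1: lst = [11, 18, 17, 16, 20]
After line 2 (remove first 11): lst = [18, 17, 16, 20]
After line 3 (insert 22 at index 0): lst = [22, 18, 17, 16, 20]

[22, 18, 17, 16, 20]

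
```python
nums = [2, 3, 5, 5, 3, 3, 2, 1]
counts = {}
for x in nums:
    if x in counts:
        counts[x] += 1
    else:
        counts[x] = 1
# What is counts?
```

Initial: counts = {}, nums = [2, 3, 5, 5, 3, 3, 2, 1]
See 2: counts = {2: 1}
See 3: counts = {2: 1, 3: 1}
See 5: counts = {2: 1, 3: 1, 5: 1}
See 5: counts = {2: 1, 3: 1, 5: 2}
See 3: counts = {2: 1, 3: 2, 5: 2}
See 3: counts = {2: 1, 3: 3, 5: 2}
See 2: counts = {2: 2, 3: 3, 5: 2}
See 1: counts = {2: 2, 3: 3, 5: 2, 1: 1}

{2: 2, 3: 3, 5: 2, 1: 1}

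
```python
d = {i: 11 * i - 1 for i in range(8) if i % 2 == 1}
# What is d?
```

{1: 10, 3: 32, 5: 54, 7: 76}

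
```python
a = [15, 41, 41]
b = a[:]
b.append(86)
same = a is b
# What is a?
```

After line 1: a = [15, 41, 41]
After line 2 (b = a[:] is a shallow copy, new object): a = [15, 41, 41], b = [15, 41, 41]
After line 3 (append only mutates b): a = [15, 41, 41], b = [15, 41, 41, 86]
After line 4 (same = a is b; different objects -> False): same = False

[15, 41, 41]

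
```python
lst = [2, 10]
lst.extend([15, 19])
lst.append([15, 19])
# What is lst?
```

After line 1: lst = [2, 10]
After line 2 (extend unpacks [15, 19]): lst = [2, 10, 15, 19]
After line 3 (append adds [15, 19] as single element): lst = [2, 10, 15, 19, [15, 19]]

[2, 10, 15, 19, [15, 19]]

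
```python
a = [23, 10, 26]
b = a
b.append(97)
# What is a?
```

After line 1: a = [23, 10, 26]
After line 2 (b = a is an alias, same object): a = [23, 10, 26], b = [23, 10, 26]
After line 3 (b.append mutates the shared list): a = [23, 10, 26, 97], b = [23, 10, 26, 97]

[23, 10, 26, 97]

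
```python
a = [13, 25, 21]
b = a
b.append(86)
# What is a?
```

After line 1: a = [13, 25, 21]
After line 2 (b = a is an alias, same object): a = [13, 25, 21], b = [13, 25, 21]
After line 3 (b.append mutates the shared list): a = [13, 25, 21, 86], b = [13, 25, 21, 86]

[13, 25, 21, 86]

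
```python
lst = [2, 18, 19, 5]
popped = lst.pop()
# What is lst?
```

[2, 18, 19]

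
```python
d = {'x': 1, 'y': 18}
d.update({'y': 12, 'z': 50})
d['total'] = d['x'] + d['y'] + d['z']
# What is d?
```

After line 1: d = {'x': 1, 'y': 18}
After line 2 (y overwritten, z added): d = {'x': 1, 'y': 12, 'z': 50}
After line 3 (total = 1 + 12 + 50 = 63): d = {'x': 1, 'y': 12, 'z': 50, 'total': 63}

{'x': 1, 'y': 12, 'z': 50, 'total': 63}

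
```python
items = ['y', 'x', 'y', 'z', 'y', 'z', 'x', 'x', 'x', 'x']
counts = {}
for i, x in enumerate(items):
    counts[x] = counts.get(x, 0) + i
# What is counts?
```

Initial: counts = {}, items = ['y', 'x', 'y', 'z', 'y', 'z', 'x', 'x', 'x', 'x']
i=0, x='y': counts = {'y': 0}
i=1, x='x': counts = {'y': 0, 'x': 1}
i=2, x='y': counts = {'y': 2, 'x': 1}
i=3, x='z': counts = {'y': 2, 'x': 1, 'z': 3}
i=4, x='y': counts = {'y': 6, 'x': 1, 'z': 3}
i=5, x='z': counts = {'y': 6, 'x': 1, 'z': 8}
i=6, x='x': counts = {'y': 6, 'x': 7, 'z': 8}
i=7, x='x': counts = {'y': 6, 'x': 14, 'z': 8}
i=8, x='x': counts = {'y': 6, 'x': 22, 'z': 8}
i=9, x='x': counts = {'y': 6, 'x': 31, 'z': 8}

{'y': 6, 'x': 31, 'z': 8}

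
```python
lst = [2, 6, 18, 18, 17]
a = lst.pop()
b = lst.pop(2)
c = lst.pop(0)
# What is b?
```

After line 1: lst = [2, 6, 18, 18, 17]
After line 2 (pop() -> a = 17): lst = [2, 6, 18, 18]
After line 3 (pop(2) -> b = 18): lst = [2, 6, 18]
After line 4 (pop(0) -> c = 2): lst = [6, 18]

18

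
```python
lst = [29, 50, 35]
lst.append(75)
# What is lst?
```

[29, 50, 35, 75]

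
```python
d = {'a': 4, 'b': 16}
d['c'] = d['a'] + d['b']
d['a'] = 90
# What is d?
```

After line 1: d = {'a': 4, 'b': 16}
After line 2 (d['c'] = 4 + 16): d = {'a': 4, 'b': 16, 'c': 20}
After line 3: d = {'a': 90, 'b': 16, 'c': 20}

{'a': 90, 'b': 16, 'c': 20}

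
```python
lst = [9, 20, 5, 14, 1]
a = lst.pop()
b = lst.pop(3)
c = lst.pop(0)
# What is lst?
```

After line 1: lst = [9, 20, 5, 14, 1]
After line 2 (pop() -> a = 1): lst = [9, 20, 5, 14]
After line 3 (pop(3) -> b = 14): lst = [9, 20, 5]
After line 4 (pop(0) -> c = 9): lst = [20, 5]

[20, 5]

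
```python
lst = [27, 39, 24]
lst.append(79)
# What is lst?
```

[27, 39, 24, 79]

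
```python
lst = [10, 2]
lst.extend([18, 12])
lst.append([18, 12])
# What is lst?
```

After line 1: lst = [10, 2]
After line 2 (extend unpacks [18, 12]): lst = [10, 2, 18, 12]
After line 3 (append adds [18, 12] as single element): lst = [10, 2, 18, 12, [18, 12]]

[10, 2, 18, 12, [18, 12]]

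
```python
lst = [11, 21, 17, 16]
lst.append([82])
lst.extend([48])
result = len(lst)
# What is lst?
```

After line 1: lst = [11, 21, 17, 16]
After line 2 (append adds [82] as single element): lst = [11, 21, 17, 16, [82]]
After line 3 (extend unpacks [48], adds 48): lst = [11, 21, 17, 16, [82], 48]
After line 4: result = len(lst) = 6

[11, 21, 17, 16, [82], 48]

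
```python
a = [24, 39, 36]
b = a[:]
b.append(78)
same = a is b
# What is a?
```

After line 1: a = [24, 39, 36]
After line 2 (b = a[:] is a shallow copy, new object): a = [24, 39, 36], b = [24, 39, 36]
After line 3 (append only mutates b): a = [24, 39, 36], b = [24, 39, 36, 78]
After line 4 (same = a is b; different objects -> False): same = False

[24, 39, 36]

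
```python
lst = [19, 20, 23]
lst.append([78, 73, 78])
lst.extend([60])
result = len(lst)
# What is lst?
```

After line 1: lst = [19, 20, 23]
After line 2 (append adds [78, 73, 78] as single element): lst = [19, 20, 23, [78, 73, 78]]
After line 3 (extend unpacks [60], adds 60): lst = [19, 20, 23, [78, 73, 78], 60]
After line 4: result = len(lst) = 5

[19, 20, 23, [78, 73, 78], 60]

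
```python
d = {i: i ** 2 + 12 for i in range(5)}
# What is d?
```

{0: 12, 1: 13, 2: 16, 3: 21, 4: 28}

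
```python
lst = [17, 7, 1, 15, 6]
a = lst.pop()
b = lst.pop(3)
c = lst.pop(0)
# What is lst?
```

After line 1: lst = [17, 7, 1, 15, 6]
After line 2 (pop() -> a = 6): lst = [17, 7, 1, 15]
After line 3 (pop(3) -> b = 15): lst = [17, 7, 1]
After line 4 (pop(0) -> c = 17): lst = [7, 1]

[7, 1]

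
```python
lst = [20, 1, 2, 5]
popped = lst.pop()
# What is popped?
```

5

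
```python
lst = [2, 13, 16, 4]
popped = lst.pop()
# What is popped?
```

4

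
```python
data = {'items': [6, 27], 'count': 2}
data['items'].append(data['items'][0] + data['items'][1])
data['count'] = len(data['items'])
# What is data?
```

After line 1: data = {'items': [6, 27], 'count': 2}
After line 2 (append 6 + 27 = 33): data = {'items': [6, 27, 33], 'count': 2}
After line 3 (count = len(items) = 3): data = {'items': [6, 27, 33], 'count': 3}

{'items': [6, 27, 33], 'count': 3}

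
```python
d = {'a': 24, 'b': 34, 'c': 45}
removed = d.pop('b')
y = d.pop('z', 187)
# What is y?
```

After line 1: d = {'a': 24, 'b': 34, 'c': 45}
After line 2 (pop 'b' returns 34): d = {'a': 24, 'c': 45}, removed = 34
After line 3 (pop 'z' missing, returns default 187): d = {'a': 24, 'c': 45}, y = 187

187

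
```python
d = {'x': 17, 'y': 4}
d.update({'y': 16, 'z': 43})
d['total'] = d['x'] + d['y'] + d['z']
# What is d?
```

After line 1: d = {'x': 17, 'y': 4}
After line 2 (y overwritten, z added): d = {'x': 17, 'y': 16, 'z': 43}
After line 3 (total = 17 + 16 + 43 = 76): d = {'x': 17, 'y': 16, 'z': 43, 'total': 76}

{'x': 17, 'y': 16, 'z': 43, 'total': 76}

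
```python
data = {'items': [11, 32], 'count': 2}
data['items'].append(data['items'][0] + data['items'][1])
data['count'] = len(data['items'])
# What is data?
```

After line 1: data = {'items': [11, 32], 'count': 2}
After line 2 (append 11 + 32 = 43): data = {'items': [11, 32, 43], 'count': 2}
After line 3 (count = len(items) = 3): data = {'items': [11, 32, 43], 'count': 3}

{'items': [11, 32, 43], 'count': 3}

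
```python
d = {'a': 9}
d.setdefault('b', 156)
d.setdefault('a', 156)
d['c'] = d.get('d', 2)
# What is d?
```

After line 1: d = {'a': 9}
After line 2 (setdefault adds 'b'=156): d = {'a': 9, 'b': 156}
After line 3 (setdefault 'a' no-op, already exists): d = {'a': 9, 'b': 156}
After line 4 (get('d', 2) returns default since 'd' not in d): d = {'a': 9, 'b': 156, 'c': 2}

{'a': 9, 'b': 156, 'c': 2}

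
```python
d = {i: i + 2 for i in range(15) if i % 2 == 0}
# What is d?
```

{0: 2, 2: 4, 4: 6, 6: 8, 8: 10, 10: 12, 12: 14, 14: 16}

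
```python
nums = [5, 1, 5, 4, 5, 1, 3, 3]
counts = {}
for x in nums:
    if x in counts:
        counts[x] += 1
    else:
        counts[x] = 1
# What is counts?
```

Initial: counts = {}, nums = [5, 1, 5, 4, 5, 1, 3, 3]
See 5: counts = {5: 1}
See 1: counts = {5: 1, 1: 1}
See 5: counts = {5: 2, 1: 1}
See 4: counts = {5: 2, 1: 1, 4: 1}
See 5: counts = {5: 3, 1: 1, 4: 1}
See 1: counts = {5: 3, 1: 2, 4: 1}
See 3: counts = {5: 3, 1: 2, 4: 1, 3: 1}
See 3: counts = {5: 3, 1: 2, 4: 1, 3: 2}

{5: 3, 1: 2, 4: 1, 3: 2}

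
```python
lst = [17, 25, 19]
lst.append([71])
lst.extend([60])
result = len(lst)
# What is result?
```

After line 1: lst = [17, 25, 19]
After line 2 (append adds [71] as single element): lst = [17, 25, 19, [71]]
After line 3 (extend unpacks [60], adds 60): lst = [17, 25, 19, [71], 60]
After line 4: result = len(lst) = 5

5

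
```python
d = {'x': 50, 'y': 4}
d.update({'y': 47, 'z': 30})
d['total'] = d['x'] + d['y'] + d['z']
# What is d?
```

After line 1: d = {'x': 50, 'y': 4}
After line 2 (y overwritten, z added): d = {'x': 50, 'y': 47, 'z': 30}
After line 3 (total = 50 + 47 + 30 = 127): d = {'x': 50, 'y': 47, 'z': 30, 'total': 127}

{'x': 50, 'y': 47, 'z': 30, 'total': 127}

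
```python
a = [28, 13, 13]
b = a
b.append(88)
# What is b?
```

After line 1: a = [28, 13, 13]
After line 2 (b = a is an alias, same object): a = [28, 13, 13], b = [28, 13, 13]
After line 3 (b.append mutates the shared list): a = [28, 13, 13, 88], b = [28, 13, 13, 88]

[28, 13, 13, 88]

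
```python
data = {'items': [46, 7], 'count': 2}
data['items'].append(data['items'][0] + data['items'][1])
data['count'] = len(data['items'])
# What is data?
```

After line 1: data = {'items': [46, 7], 'count': 2}
After line 2 (append 46 + 7 = 53): data = {'items': [46, 7, 53], 'count': 2}
After line 3 (count = len(items) = 3): data = {'items': [46, 7, 53], 'count': 3}

{'items': [46, 7, 53], 'count': 3}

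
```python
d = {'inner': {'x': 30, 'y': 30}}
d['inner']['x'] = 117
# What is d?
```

After line 1: d = {'inner': {'x': 30, 'y': 30}}
After line 2 (inner x overwritten): d = {'inner': {'x': 117, 'y': 30}}

{'inner': {'x': 117, 'y': 30}}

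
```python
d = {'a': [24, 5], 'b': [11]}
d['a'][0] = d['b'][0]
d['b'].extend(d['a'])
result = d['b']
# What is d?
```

After line 1: d = {'a': [24, 5], 'b': [11]}
After line 2 (a[0] = b[0] = 11): d = {'a': [11, 5], 'b': [11]}
After line 3 (b.extend(a) appends [11, 5]): d = {'a': [11, 5], 'b': [11, 11, 5]}
After line 4: result = d['b'] = [11, 11, 5]

{'a': [11, 5], 'b': [11, 11, 5]}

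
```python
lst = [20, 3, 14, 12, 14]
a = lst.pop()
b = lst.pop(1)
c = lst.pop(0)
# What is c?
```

After line 1: lst = [20, 3, 14, 12, 14]
After line 2 (pop() -> a = 14): lst = [20, 3, 14, 12]
After line 3 (pop(1) -> b = 3): lst = [20, 14, 12]
After line 4 (pop(0) -> c = 20): lst = [14, 12]

20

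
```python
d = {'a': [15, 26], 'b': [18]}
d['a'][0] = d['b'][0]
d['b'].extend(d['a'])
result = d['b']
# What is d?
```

After line 1: d = {'a': [15, 26], 'b': [18]}
After line 2 (a[0] = b[0] = 18): d = {'a': [18, 26], 'b': [18]}
After line 3 (b.extend(a) appends [18, 26]): d = {'a': [18, 26], 'b': [18, 18, 26]}
After line 4: result = d['b'] = [18, 18, 26]

{'a': [18, 26], 'b': [18, 18, 26]}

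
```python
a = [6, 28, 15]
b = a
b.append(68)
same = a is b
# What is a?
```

After line 1: a = [6, 28, 15]
After line 2 (b = a is an alias, same object): a = [6, 28, 15], b = [6, 28, 15]
After line 3 (b.append mutates the shared list): a = [6, 28, 15, 68], b = [6, 28, 15, 68]
After line 4 (same = a is b; same object -> True): same = True

[6, 28, 15, 68]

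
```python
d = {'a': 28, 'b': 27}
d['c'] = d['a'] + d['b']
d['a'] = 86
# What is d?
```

After line 1: d = {'a': 28, 'b': 27}
After line 2 (d['c'] = 28 + 27): d = {'a': 28, 'b': 27, 'c': 55}
After line 3: d = {'a': 86, 'b': 27, 'c': 55}

{'a': 86, 'b': 27, 'c': 55}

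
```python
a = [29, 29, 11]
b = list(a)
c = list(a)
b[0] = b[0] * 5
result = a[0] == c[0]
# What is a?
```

After line 1: a = [29, 29, 11]
After line 2 (b = list(a), copy): a = [29, 29, 11], b = [29, 29, 11]
After line 3 (c = list(a) is a copy, new object): c = [29, 29, 11]
After line 4 (b[0] = 29 * 5 = 145; only b mutates (copy)): a = [29, 29, 11], b = [145, 29, 11], c = [29, 29, 11]
After line 5 (a[0] = 29, c[0] = 29; result = True)

[29, 29, 11]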